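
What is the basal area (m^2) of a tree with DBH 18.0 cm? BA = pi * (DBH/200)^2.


D/200 = 18.0/200 = 0.09 m
(D/200)^2 = 0.09^2 = 0.0081
BA = 3.141593 * 0.0081 = 0.0254469 ≈ 0.0254 m^2

0.0254 m^2


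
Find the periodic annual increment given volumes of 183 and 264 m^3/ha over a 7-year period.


PAI = (V2 - V1) / period = (264 - 183) / 7 = 81 / 7 = 11.5714 ≈ 11.57 m^3/ha/yr

11.57 m^3/ha/yr


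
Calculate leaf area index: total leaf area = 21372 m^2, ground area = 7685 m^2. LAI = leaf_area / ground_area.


LAI = 21372 / 7685 = 2.7810 ≈ 2.78

2.78


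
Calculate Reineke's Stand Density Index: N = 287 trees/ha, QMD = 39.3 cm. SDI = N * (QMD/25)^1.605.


QMD/25 = 39.3/25 = 1.572
(1.572)^1.605 = exp(1.605 * ln(1.572)) = exp(1.605 * 0.452349) = exp(0.726020) = 2.06684
SDI = 287 * 2.06684 = 593.183 ≈ 593

593


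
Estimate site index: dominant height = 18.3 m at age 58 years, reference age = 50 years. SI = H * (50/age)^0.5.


50/58 = 0.862069
(0.862069)^0.5 = 0.928477
SI = 18.3 * 0.928477 = 16.9911 ≈ 17.0 m

17.0 m


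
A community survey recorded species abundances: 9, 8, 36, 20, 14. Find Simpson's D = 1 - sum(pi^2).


Total N = 9 + 8 + 36 + 20 + 14 = 87
Per-species terms:
  p = 9/87 = 0.103448; p^2 = 0.103448^2 = 0.010701
  p = 8/87 = 0.091954; p^2 = 0.091954^2 = 0.008456
  p = 36/87 = 0.413793; p^2 = 0.413793^2 = 0.171225
  p = 20/87 = 0.229885; p^2 = 0.229885^2 = 0.052847
  p = 14/87 = 0.160920; p^2 = 0.160920^2 = 0.025895
sum(p^2) = 0.010701 + 0.008456 + 0.171225 + 0.052847 + 0.025895 = 0.269124
D = 1 - 0.269124 = 0.730876 ≈ 0.7309

0.7309


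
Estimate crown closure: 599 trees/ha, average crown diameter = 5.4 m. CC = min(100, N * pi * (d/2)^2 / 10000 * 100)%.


(d/2)^2 = (5.4/2)^2 = 2.7^2 = 7.29
Crown area = 3.141593 * 7.29 = 22.9022 m^2
N * area / 10000 * 100 = 599 * 22.9022 / 10000 * 100 = 137.184
CC = min(100, 137.184) = 100%

100%


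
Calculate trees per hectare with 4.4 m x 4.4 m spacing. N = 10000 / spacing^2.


N = 10000 / 4.4^2 = 10000 / 19.36 = 516.529 ≈ 517 trees/ha

517 trees/ha


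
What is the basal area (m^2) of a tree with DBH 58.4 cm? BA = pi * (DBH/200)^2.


D/200 = 58.4/200 = 0.292 m
(D/200)^2 = 0.292^2 = 0.085264
BA = 3.141593 * 0.085264 = 0.267865 ≈ 0.2679 m^2

0.2679 m^2


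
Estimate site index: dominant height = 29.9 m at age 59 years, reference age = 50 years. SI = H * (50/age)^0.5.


50/59 = 0.847458
(0.847458)^0.5 = 0.920575
SI = 29.9 * 0.920575 = 27.5252 ≈ 27.5 m

27.5 m


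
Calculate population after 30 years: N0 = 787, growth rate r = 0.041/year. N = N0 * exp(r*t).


r*t = 0.041 * 30 = 1.23
exp(1.23) = 3.42123
N = 787 * 3.42123 = 2692.51 ≈ 2693

2693


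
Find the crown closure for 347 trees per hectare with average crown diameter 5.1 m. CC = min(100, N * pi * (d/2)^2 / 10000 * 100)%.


(d/2)^2 = (5.1/2)^2 = 2.55^2 = 6.5025
Crown area = 3.141593 * 6.5025 = 20.4282 m^2
N * area / 10000 * 100 = 347 * 20.4282 / 10000 * 100 = 70.8859
CC = min(100, 70.8859) = 70.8859 ≈ 70.9%

70.9%


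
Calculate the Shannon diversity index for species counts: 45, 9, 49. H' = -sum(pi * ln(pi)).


Total N = 45 + 9 + 49 = 103
Per-species terms:
  p = 45/103 = 0.436893; ln(p) = -0.828067; p*ln(p) = 0.436893 * (-0.828067) = -0.361777
  p = 9/103 = 0.087379; ln(p) = -2.437500; p*ln(p) = 0.087379 * (-2.437500) = -0.212986
  p = 49/103 = 0.475728; ln(p) = -0.742909; p*ln(p) = 0.475728 * (-0.742909) = -0.353423
sum(p*ln(p)) = (-0.361777) + (-0.212986) + (-0.353423) = -0.928186
H' = -(-0.928186) = 0.928186 ≈ 0.9282

0.9282


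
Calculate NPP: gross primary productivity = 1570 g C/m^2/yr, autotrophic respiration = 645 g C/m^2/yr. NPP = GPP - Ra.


NPP = GPP - Ra = 1570 - 645 = 925 g C/m^2/yr

925 g C/m^2/yr


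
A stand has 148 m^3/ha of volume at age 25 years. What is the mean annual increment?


MAI = 148 / 25 = 5.92 m^3/ha/yr

5.92 m^3/ha/yr


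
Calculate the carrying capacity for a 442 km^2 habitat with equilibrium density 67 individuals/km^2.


K = 67 * 442 = 29614 individuals

29614 individuals


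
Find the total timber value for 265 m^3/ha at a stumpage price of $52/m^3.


Value = 265 * 52 = $13780/ha

$13780/ha


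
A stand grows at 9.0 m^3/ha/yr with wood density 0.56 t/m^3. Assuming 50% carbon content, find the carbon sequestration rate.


C = 9.0 * 0.56 * 0.5 = 2.52 t C/ha/yr

2.52 t C/ha/yr


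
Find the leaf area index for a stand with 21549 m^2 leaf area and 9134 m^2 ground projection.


LAI = 21549 / 9134 = 2.3592 ≈ 2.36

2.36


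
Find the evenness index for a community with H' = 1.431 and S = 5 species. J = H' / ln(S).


ln(5) = 1.60944
J = H' / ln(S) = 1.431 / 1.60944 = 0.889129 ≈ 0.8891

0.8891


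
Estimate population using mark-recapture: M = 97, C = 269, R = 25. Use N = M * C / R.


N = M * C / R = 97 * 269 / 25 = 26093 / 25 = 1043.72 ≈ 1044

1044 individuals


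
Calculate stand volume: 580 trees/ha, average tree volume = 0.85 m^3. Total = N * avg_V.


V_stand = 580 * 0.85 = 493.0 m^3/ha

493.0 m^3/ha


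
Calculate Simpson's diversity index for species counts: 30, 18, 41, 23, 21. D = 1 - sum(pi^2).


Total N = 30 + 18 + 41 + 23 + 21 = 133
Per-species terms:
  p = 30/133 = 0.225564; p^2 = 0.225564^2 = 0.050879
  p = 18/133 = 0.135338; p^2 = 0.135338^2 = 0.018316
  p = 41/133 = 0.308271; p^2 = 0.308271^2 = 0.095031
  p = 23/133 = 0.172932; p^2 = 0.172932^2 = 0.029905
  p = 21/133 = 0.157895; p^2 = 0.157895^2 = 0.024931
sum(p^2) = 0.050879 + 0.018316 + 0.095031 + 0.029905 + 0.024931 = 0.219062
D = 1 - 0.219062 = 0.780938 ≈ 0.7809

0.7809


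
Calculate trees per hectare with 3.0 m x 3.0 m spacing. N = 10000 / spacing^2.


N = 10000 / 3.0^2 = 10000 / 9 = 1111.11 ≈ 1111 trees/ha

1111 trees/ha


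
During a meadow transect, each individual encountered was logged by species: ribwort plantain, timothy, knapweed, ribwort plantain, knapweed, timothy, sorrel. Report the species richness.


Total individuals logged = 7
Distinct species (count of individuals): ribwort plantain (2), timothy (2), knapweed (2), sorrel (1)
Species richness = number of distinct species = 4

4


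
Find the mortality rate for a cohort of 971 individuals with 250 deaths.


Mortality rate = 250 / 971 = 0.257467 ≈ 0.2575

0.2575


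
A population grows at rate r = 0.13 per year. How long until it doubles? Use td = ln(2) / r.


td = ln(2) / 0.13 = 0.693147 / 0.13 = 5.33190 ≈ 5.3 years

5.3 years


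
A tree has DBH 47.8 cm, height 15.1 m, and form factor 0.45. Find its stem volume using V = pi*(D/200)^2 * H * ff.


(D/200)^2 = (47.8/200)^2 = 0.239^2 = 0.057121
BA = 3.141593 * 0.057121 = 0.179451 m^2
V = 0.179451 * 15.1 * 0.45 = 1.21937 ≈ 1.219 m^3

1.219 m^3


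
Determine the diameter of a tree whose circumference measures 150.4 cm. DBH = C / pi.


DBH = C / pi = 150.4 / 3.141593 = 47.8738 ≈ 47.87 cm

47.87 cm


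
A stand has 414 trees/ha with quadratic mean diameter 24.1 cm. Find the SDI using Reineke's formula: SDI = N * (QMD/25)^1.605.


QMD/25 = 24.1/25 = 0.964
(0.964)^1.605 = exp(1.605 * ln(0.964)) = exp(1.605 * (-0.0366640)) = exp(-0.0588457) = 0.942852
SDI = 414 * 0.942852 = 390.341 ≈ 390

390


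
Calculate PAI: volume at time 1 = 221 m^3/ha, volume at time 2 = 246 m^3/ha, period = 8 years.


PAI = (V2 - V1) / period = (246 - 221) / 8 = 25 / 8 = 3.1250 ≈ 3.13 m^3/ha/yr

3.13 m^3/ha/yr


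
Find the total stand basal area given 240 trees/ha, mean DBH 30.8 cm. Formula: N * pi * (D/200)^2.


(D/200)^2 = (30.8/200)^2 = 0.154^2 = 0.023716
Individual BA = 3.141593 * 0.023716 = 0.0745060 m^2
Stand BA = 240 * 0.0745060 = 17.8814 ≈ 17.88 m^2/ha

17.88 m^2/ha


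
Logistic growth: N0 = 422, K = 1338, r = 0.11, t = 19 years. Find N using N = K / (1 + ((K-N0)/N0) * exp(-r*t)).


(K - N0)/N0 = (1338 - 422)/422 = 916/422 = 2.17062
r*t = 0.11 * 19 = 2.09; exp(-2.09) = 0.123687
2.17062 * 0.123687 = 0.268477
1 + 0.268477 = 1.26848
N = 1338 / 1.26848 = 1054.81 ≈ 1055

1055


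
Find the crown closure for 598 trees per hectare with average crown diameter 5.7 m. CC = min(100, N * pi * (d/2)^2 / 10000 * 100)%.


(d/2)^2 = (5.7/2)^2 = 2.85^2 = 8.1225
Crown area = 3.141593 * 8.1225 = 25.5176 m^2
N * area / 10000 * 100 = 598 * 25.5176 / 10000 * 100 = 152.595
CC = min(100, 152.595) = 100%

100%


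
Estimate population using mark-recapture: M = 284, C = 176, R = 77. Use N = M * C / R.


N = M * C / R = 284 * 176 / 77 = 49984 / 77 = 649.14 ≈ 649

649 individuals


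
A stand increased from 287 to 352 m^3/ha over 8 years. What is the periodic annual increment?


PAI = (V2 - V1) / period = (352 - 287) / 8 = 65 / 8 = 8.1250 ≈ 8.13 m^3/ha/yr

8.13 m^3/ha/yr


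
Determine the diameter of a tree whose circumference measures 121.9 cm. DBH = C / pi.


DBH = C / pi = 121.9 / 3.141593 = 38.8020 ≈ 38.80 cm

38.80 cm


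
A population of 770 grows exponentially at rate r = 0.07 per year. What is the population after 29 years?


r*t = 0.07 * 29 = 2.03
exp(2.03) = 7.61409
N = 770 * 7.61409 = 5862.85 ≈ 5863

5863


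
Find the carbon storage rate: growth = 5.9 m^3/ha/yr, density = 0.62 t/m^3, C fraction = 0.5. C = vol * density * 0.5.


C = 5.9 * 0.62 * 0.5 = 1.829 ≈ 1.83 t C/ha/yr

1.83 t C/ha/yr


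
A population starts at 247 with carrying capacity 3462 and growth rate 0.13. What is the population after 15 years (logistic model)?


(K - N0)/N0 = (3462 - 247)/247 = 3215/247 = 13.0162
r*t = 0.13 * 15 = 1.95; exp(-1.95) = 0.142274
13.0162 * 0.142274 = 1.85187
1 + 1.85187 = 2.85187
N = 3462 / 2.85187 = 1213.94 ≈ 1214

1214


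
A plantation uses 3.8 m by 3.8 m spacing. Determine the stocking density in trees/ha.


N = 10000 / 3.8^2 = 10000 / 14.44 = 692.521 ≈ 693 trees/ha

693 trees/ha


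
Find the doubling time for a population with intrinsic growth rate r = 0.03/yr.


td = ln(2) / 0.03 = 0.693147 / 0.03 = 23.1049 ≈ 23.1 years

23.1 years


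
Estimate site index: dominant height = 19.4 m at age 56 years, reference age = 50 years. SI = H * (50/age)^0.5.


50/56 = 0.892857
(0.892857)^0.5 = 0.944911
SI = 19.4 * 0.944911 = 18.3313 ≈ 18.3 m

18.3 m


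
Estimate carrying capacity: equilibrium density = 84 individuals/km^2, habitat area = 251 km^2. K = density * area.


K = 84 * 251 = 21084 individuals

21084 individuals


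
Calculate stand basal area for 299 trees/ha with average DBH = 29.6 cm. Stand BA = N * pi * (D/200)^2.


(D/200)^2 = (29.6/200)^2 = 0.148^2 = 0.021904
Individual BA = 3.141593 * 0.021904 = 0.0688135 m^2
Stand BA = 299 * 0.0688135 = 20.5752 ≈ 20.58 m^2/ha

20.58 m^2/ha


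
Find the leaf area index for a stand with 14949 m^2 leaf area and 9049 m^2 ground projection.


LAI = 14949 / 9049 = 1.6520 ≈ 1.65

1.65


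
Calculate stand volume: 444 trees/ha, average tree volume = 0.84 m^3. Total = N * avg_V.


V_stand = 444 * 0.84 = 372.96 ≈ 373.0 m^3/ha

373.0 m^3/ha


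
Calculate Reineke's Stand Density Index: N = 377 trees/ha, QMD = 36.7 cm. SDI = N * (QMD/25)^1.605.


QMD/25 = 36.7/25 = 1.468
(1.468)^1.605 = exp(1.605 * ln(1.468)) = exp(1.605 * 0.383901) = exp(0.616161) = 1.85181
SDI = 377 * 1.85181 = 698.132 ≈ 698

698


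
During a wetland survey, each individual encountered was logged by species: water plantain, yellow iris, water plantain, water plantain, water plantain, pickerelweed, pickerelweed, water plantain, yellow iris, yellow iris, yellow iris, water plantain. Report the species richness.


Total individuals logged = 12
Distinct species (count of individuals): water plantain (6), yellow iris (4), pickerelweed (2)
Species richness = number of distinct species = 3

3


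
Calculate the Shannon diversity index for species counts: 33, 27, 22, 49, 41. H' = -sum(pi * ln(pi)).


Total N = 33 + 27 + 22 + 49 + 41 = 172
Per-species terms:
  p = 33/172 = 0.191860; ln(p) = -1.650989; p*ln(p) = 0.191860 * (-1.650989) = -0.316759
  p = 27/172 = 0.156977; ln(p) = -1.851656; p*ln(p) = 0.156977 * (-1.851656) = -0.290667
  p = 22/172 = 0.127907; ln(p) = -2.056452; p*ln(p) = 0.127907 * (-2.056452) = -0.263035
  p = 49/172 = 0.284884; ln(p) = -1.255673; p*ln(p) = 0.284884 * (-1.255673) = -0.357721
  p = 41/172 = 0.238372; ln(p) = -1.433923; p*ln(p) = 0.238372 * (-1.433923) = -0.341807
sum(p*ln(p)) = (-0.316759) + (-0.290667) + (-0.263035) + (-0.357721) + (-0.341807) = -1.569989
H' = -(-1.569989) = 1.569989 ≈ 1.5700

1.5700


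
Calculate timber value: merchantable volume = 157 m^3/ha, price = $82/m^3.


Value = 157 * 82 = $12874/ha

$12874/ha


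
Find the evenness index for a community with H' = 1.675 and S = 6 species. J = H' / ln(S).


ln(6) = 1.79176
J = H' / ln(S) = 1.675 / 1.79176 = 0.934835 ≈ 0.9348

0.9348


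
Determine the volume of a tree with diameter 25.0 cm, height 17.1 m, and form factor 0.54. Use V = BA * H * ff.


(D/200)^2 = (25.0/200)^2 = 0.125^2 = 0.015625
BA = 3.141593 * 0.015625 = 0.0490874 m^2
V = 0.0490874 * 17.1 * 0.54 = 0.453273 ≈ 0.453 m^3

0.453 m^3


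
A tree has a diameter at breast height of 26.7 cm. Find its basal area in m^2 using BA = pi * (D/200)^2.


D/200 = 26.7/200 = 0.1335 m
(D/200)^2 = 0.1335^2 = 0.01782225
BA = 3.141593 * 0.01782225 = 0.0559903 ≈ 0.0560 m^2

0.0560 m^2


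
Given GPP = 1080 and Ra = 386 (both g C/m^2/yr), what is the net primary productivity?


NPP = GPP - Ra = 1080 - 386 = 694 g C/m^2/yr

694 g C/m^2/yr


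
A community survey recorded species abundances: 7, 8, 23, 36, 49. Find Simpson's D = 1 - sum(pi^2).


Total N = 7 + 8 + 23 + 36 + 49 = 123
Per-species terms:
  p = 7/123 = 0.056911; p^2 = 0.056911^2 = 0.003239
  p = 8/123 = 0.065041; p^2 = 0.065041^2 = 0.004230
  p = 23/123 = 0.186992; p^2 = 0.186992^2 = 0.034966
  p = 36/123 = 0.292683; p^2 = 0.292683^2 = 0.085663
  p = 49/123 = 0.398374; p^2 = 0.398374^2 = 0.158702
sum(p^2) = 0.003239 + 0.004230 + 0.034966 + 0.085663 + 0.158702 = 0.286800
D = 1 - 0.286800 = 0.713200 ≈ 0.7132

0.7132


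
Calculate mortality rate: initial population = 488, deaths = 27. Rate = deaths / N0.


Mortality rate = 27 / 488 = 0.055328 ≈ 0.0553

0.0553


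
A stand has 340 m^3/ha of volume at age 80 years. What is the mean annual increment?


MAI = 340 / 80 = 4.25 m^3/ha/yr

4.25 m^3/ha/yr


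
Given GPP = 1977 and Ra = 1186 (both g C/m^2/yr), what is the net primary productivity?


NPP = GPP - Ra = 1977 - 1186 = 791 g C/m^2/yr

791 g C/m^2/yr


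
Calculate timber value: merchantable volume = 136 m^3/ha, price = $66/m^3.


Value = 136 * 66 = $8976/ha

$8976/ha


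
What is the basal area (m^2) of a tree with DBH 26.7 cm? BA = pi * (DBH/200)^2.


D/200 = 26.7/200 = 0.1335 m
(D/200)^2 = 0.1335^2 = 0.01782225
BA = 3.141593 * 0.01782225 = 0.0559903 ≈ 0.0560 m^2

0.0560 m^2


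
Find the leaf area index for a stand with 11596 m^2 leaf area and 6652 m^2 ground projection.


LAI = 11596 / 6652 = 1.7432 ≈ 1.74

1.74


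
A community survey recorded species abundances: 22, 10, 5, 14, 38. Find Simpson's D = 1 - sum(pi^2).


Total N = 22 + 10 + 5 + 14 + 38 = 89
Per-species terms:
  p = 22/89 = 0.247191; p^2 = 0.247191^2 = 0.061103
  p = 10/89 = 0.112360; p^2 = 0.112360^2 = 0.012625
  p = 5/89 = 0.056180; p^2 = 0.056180^2 = 0.003156
  p = 14/89 = 0.157303; p^2 = 0.157303^2 = 0.024744
  p = 38/89 = 0.426966; p^2 = 0.426966^2 = 0.182300
sum(p^2) = 0.061103 + 0.012625 + 0.003156 + 0.024744 + 0.182300 = 0.283928
D = 1 - 0.283928 = 0.716072 ≈ 0.7161

0.7161


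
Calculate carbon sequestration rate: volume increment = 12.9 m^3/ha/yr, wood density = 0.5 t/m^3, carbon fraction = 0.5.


C = 12.9 * 0.5 * 0.5 = 3.225 ≈ 3.23 t C/ha/yr

3.23 t C/ha/yr


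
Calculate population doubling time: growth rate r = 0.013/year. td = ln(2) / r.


td = ln(2) / 0.013 = 0.693147 / 0.013 = 53.3190 ≈ 53.3 years

53.3 years


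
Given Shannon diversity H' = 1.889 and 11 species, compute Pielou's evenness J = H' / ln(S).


ln(11) = 2.39790
J = H' / ln(S) = 1.889 / 2.39790 = 0.787773 ≈ 0.7878

0.7878


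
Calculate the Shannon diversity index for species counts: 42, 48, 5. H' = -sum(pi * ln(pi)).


Total N = 42 + 48 + 5 = 95
Per-species terms:
  p = 42/95 = 0.442105; ln(p) = -0.816208; p*ln(p) = 0.442105 * (-0.816208) = -0.360850
  p = 48/95 = 0.505263; ln(p) = -0.682676; p*ln(p) = 0.505263 * (-0.682676) = -0.344931
  p = 5/95 = 0.052632; ln(p) = -2.944431; p*ln(p) = 0.052632 * (-2.944431) = -0.154971
sum(p*ln(p)) = (-0.360850) + (-0.344931) + (-0.154971) = -0.860752
H' = -(-0.860752) = 0.860752 ≈ 0.8608

0.8608


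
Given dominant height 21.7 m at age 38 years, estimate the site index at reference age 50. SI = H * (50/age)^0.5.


50/38 = 1.31579
(1.31579)^0.5 = 1.14708
SI = 21.7 * 1.14708 = 24.8916 ≈ 24.9 m

24.9 m


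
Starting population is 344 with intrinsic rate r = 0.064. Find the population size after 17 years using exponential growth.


r*t = 0.064 * 17 = 1.088
exp(1.088) = 2.96833
N = 344 * 2.96833 = 1021.11 ≈ 1021

1021


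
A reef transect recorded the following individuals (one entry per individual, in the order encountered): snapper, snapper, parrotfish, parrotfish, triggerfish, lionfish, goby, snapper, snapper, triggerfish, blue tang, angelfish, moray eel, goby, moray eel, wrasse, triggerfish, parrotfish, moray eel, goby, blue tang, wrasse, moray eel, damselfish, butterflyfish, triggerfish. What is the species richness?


Total individuals logged = 26
Distinct species (count of individuals): snapper (4), parrotfish (3), triggerfish (4), lionfish (1), goby (3), blue tang (2), angelfish (1), moray eel (4), wrasse (2), damselfish (1), butterflyfish (1)
Species richness = number of distinct species = 11

11


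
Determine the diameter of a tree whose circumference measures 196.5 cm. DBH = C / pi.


DBH = C / pi = 196.5 / 3.141593 = 62.5479 ≈ 62.55 cm

62.55 cm


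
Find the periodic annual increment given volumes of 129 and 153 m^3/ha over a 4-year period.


PAI = (V2 - V1) / period = (153 - 129) / 4 = 24 / 4 = 6.00 m^3/ha/yr

6.00 m^3/ha/yr


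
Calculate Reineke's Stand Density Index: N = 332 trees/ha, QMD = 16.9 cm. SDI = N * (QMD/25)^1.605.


QMD/25 = 16.9/25 = 0.676
(0.676)^1.605 = exp(1.605 * ln(0.676)) = exp(1.605 * (-0.391562)) = exp(-0.628457) = 0.533414
SDI = 332 * 0.533414 = 177.093 ≈ 177

177


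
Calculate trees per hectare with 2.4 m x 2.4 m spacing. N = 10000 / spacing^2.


N = 10000 / 2.4^2 = 10000 / 5.76 = 1736.11 ≈ 1736 trees/ha

1736 trees/ha


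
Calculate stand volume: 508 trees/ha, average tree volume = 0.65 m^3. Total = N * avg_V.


V_stand = 508 * 0.65 = 330.2 m^3/ha

330.2 m^3/ha


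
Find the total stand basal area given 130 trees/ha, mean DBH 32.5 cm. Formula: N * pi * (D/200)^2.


(D/200)^2 = (32.5/200)^2 = 0.1625^2 = 0.02640625
Individual BA = 3.141593 * 0.02640625 = 0.0829577 m^2
Stand BA = 130 * 0.0829577 = 10.7845 ≈ 10.78 m^2/ha

10.78 m^2/ha


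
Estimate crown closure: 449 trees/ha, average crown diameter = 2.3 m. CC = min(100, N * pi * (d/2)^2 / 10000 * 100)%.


(d/2)^2 = (2.3/2)^2 = 1.15^2 = 1.3225
Crown area = 3.141593 * 1.3225 = 4.15476 m^2
N * area / 10000 * 100 = 449 * 4.15476 / 10000 * 100 = 18.6549
CC = min(100, 18.6549) = 18.6549 ≈ 18.7%

18.7%


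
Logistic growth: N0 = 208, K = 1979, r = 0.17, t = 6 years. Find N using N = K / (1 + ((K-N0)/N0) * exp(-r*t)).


(K - N0)/N0 = (1979 - 208)/208 = 1771/208 = 8.51442
r*t = 0.17 * 6 = 1.02; exp(-1.02) = 0.360595
8.51442 * 0.360595 = 3.07026
1 + 3.07026 = 4.07026
N = 1979 / 4.07026 = 486.210 ≈ 486

486


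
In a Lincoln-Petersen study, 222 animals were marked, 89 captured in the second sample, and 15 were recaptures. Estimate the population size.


N = M * C / R = 222 * 89 / 15 = 19758 / 15 = 1317.20 ≈ 1317

1317 individuals


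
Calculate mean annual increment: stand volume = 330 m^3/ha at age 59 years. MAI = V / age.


MAI = 330 / 59 = 5.5932 ≈ 5.59 m^3/ha/yr

5.59 m^3/ha/yr


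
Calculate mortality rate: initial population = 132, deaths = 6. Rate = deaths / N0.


Mortality rate = 6 / 132 = 0.045455 ≈ 0.0455

0.0455


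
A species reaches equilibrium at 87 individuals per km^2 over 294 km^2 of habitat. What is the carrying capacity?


K = 87 * 294 = 25578 individuals

25578 individuals


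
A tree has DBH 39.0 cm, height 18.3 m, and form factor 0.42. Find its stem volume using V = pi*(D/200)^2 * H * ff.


(D/200)^2 = (39.0/200)^2 = 0.195^2 = 0.038025
BA = 3.141593 * 0.038025 = 0.119459 m^2
V = 0.119459 * 18.3 * 0.42 = 0.918162 ≈ 0.918 m^3

0.918 m^3


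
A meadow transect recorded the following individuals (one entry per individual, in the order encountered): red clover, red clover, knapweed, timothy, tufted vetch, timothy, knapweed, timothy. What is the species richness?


Total individuals logged = 8
Distinct species (count of individuals): red clover (2), knapweed (2), timothy (3), tufted vetch (1)
Species richness = number of distinct species = 4

4


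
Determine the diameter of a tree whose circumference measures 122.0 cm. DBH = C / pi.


DBH = C / pi = 122.0 / 3.141593 = 38.8338 ≈ 38.83 cm

38.83 cm


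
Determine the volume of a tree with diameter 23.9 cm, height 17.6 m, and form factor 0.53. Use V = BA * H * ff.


(D/200)^2 = (23.9/200)^2 = 0.1195^2 = 0.01428025
BA = 3.141593 * 0.01428025 = 0.0448627 m^2
V = 0.0448627 * 17.6 * 0.53 = 0.418479 ≈ 0.418 m^3

0.418 m^3


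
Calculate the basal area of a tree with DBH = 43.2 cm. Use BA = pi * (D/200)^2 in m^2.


D/200 = 43.2/200 = 0.216 m
(D/200)^2 = 0.216^2 = 0.046656
BA = 3.141593 * 0.046656 = 0.146574 ≈ 0.1466 m^2

0.1466 m^2


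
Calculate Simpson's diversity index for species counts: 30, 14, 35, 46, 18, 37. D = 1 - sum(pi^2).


Total N = 30 + 14 + 35 + 46 + 18 + 37 = 180
Per-species terms:
  p = 30/180 = 0.166667; p^2 = 0.166667^2 = 0.027778
  p = 14/180 = 0.077778; p^2 = 0.077778^2 = 0.006049
  p = 35/180 = 0.194444; p^2 = 0.194444^2 = 0.037808
  p = 46/180 = 0.255556; p^2 = 0.255556^2 = 0.065309
  p = 18/180 = 0.100000; p^2 = 0.100000^2 = 0.010000
  p = 37/180 = 0.205556; p^2 = 0.205556^2 = 0.042253
sum(p^2) = 0.027778 + 0.006049 + 0.037808 + 0.065309 + 0.010000 + 0.042253 = 0.189197
D = 1 - 0.189197 = 0.810803 ≈ 0.8108

0.8108


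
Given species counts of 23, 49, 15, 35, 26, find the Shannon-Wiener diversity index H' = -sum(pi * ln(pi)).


Total N = 23 + 49 + 15 + 35 + 26 = 148
Per-species terms:
  p = 23/148 = 0.155405; ln(p) = -1.861721; p*ln(p) = 0.155405 * (-1.861721) = -0.289321
  p = 49/148 = 0.331081; ln(p) = -1.105392; p*ln(p) = 0.331081 * (-1.105392) = -0.365974
  p = 15/148 = 0.101351; ln(p) = -2.289166; p*ln(p) = 0.101351 * (-2.289166) = -0.232009
  p = 35/148 = 0.236486; ln(p) = -1.441866; p*ln(p) = 0.236486 * (-1.441866) = -0.340981
  p = 26/148 = 0.175676; ln(p) = -1.739114; p*ln(p) = 0.175676 * (-1.739114) = -0.305521
sum(p*ln(p)) = (-0.289321) + (-0.365974) + (-0.232009) + (-0.340981) + (-0.305521) = -1.533806
H' = -(-1.533806) = 1.533806 ≈ 1.5338

1.5338


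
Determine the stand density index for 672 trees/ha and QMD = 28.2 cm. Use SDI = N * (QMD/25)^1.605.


QMD/25 = 28.2/25 = 1.128
(1.128)^1.605 = exp(1.605 * ln(1.128)) = exp(1.605 * 0.120446) = exp(0.193316) = 1.21327
SDI = 672 * 1.21327 = 815.317 ≈ 815

815


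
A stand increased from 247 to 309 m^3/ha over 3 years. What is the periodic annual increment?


PAI = (V2 - V1) / period = (309 - 247) / 3 = 62 / 3 = 20.6667 ≈ 20.67 m^3/ha/yr

20.67 m^3/ha/yr


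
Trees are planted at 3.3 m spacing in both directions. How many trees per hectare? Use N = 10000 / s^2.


N = 10000 / 3.3^2 = 10000 / 10.89 = 918.274 ≈ 918 trees/ha

918 trees/ha


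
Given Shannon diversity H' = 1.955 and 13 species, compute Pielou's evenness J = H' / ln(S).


ln(13) = 2.56495
J = H' / ln(S) = 1.955 / 2.56495 = 0.762198 ≈ 0.7622

0.7622


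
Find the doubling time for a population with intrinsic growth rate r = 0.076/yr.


td = ln(2) / 0.076 = 0.693147 / 0.076 = 9.12036 ≈ 9.1 years

9.1 years


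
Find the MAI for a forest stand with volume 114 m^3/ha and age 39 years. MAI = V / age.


MAI = 114 / 39 = 2.9231 ≈ 2.92 m^3/ha/yr

2.92 m^3/ha/yr


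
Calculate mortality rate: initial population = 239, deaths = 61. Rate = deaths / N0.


Mortality rate = 61 / 239 = 0.255230 ≈ 0.2552

0.2552


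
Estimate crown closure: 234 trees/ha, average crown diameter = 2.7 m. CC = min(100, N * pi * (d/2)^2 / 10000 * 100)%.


(d/2)^2 = (2.7/2)^2 = 1.35^2 = 1.8225
Crown area = 3.141593 * 1.8225 = 5.72555 m^2
N * area / 10000 * 100 = 234 * 5.72555 / 10000 * 100 = 13.3978
CC = min(100, 13.3978) = 13.3978 ≈ 13.4%

13.4%


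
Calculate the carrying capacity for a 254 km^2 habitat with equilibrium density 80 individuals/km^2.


K = 80 * 254 = 20320 individuals

20320 individuals


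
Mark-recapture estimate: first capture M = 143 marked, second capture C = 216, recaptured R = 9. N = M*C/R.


N = M * C / R = 143 * 216 / 9 = 30888 / 9 = 3432

3432 individuals


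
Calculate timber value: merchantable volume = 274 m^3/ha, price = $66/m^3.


Value = 274 * 66 = $18084/ha

$18084/ha


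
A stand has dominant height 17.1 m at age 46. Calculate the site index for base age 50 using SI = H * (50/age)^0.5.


50/46 = 1.08696
(1.08696)^0.5 = 1.04257
SI = 17.1 * 1.04257 = 17.8279 ≈ 17.8 m

17.8 m


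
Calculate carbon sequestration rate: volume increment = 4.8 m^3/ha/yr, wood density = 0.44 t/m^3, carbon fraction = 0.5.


C = 4.8 * 0.44 * 0.5 = 1.056 ≈ 1.06 t C/ha/yr

1.06 t C/ha/yr


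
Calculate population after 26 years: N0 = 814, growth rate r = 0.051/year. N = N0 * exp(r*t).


r*t = 0.051 * 26 = 1.326
exp(1.326) = 3.76595
N = 814 * 3.76595 = 3065.48 ≈ 3065

3065


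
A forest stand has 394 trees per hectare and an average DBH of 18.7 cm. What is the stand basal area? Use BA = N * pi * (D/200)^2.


(D/200)^2 = (18.7/200)^2 = 0.0935^2 = 0.00874225
Individual BA = 3.141593 * 0.00874225 = 0.0274646 m^2
Stand BA = 394 * 0.0274646 = 10.8211 ≈ 10.82 m^2/ha

10.82 m^2/ha


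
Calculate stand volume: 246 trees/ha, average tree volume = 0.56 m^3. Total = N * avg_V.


V_stand = 246 * 0.56 = 137.76 ≈ 137.8 m^3/ha

137.8 m^3/ha


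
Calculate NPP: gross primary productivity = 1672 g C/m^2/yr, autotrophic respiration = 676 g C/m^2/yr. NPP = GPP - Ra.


NPP = GPP - Ra = 1672 - 676 = 996 g C/m^2/yr

996 g C/m^2/yr


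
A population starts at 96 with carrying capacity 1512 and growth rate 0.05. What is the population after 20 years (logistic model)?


(K - N0)/N0 = (1512 - 96)/96 = 1416/96 = 14.7500
r*t = 0.05 * 20 = 1; exp(-1) = 0.367879
14.7500 * 0.367879 = 5.42622
1 + 5.42622 = 6.42622
N = 1512 / 6.42622 = 235.286 ≈ 235

235


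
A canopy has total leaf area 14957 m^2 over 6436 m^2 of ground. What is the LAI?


LAI = 14957 / 6436 = 2.3240 ≈ 2.32

2.32


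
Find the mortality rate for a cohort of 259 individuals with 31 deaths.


Mortality rate = 31 / 259 = 0.119691 ≈ 0.1197

0.1197


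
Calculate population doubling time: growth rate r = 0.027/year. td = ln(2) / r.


td = ln(2) / 0.027 = 0.693147 / 0.027 = 25.6721 ≈ 25.7 years

25.7 years


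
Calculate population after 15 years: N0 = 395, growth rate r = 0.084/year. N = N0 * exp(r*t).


r*t = 0.084 * 15 = 1.26
exp(1.26) = 3.52542
N = 395 * 3.52542 = 1392.54 ≈ 1393

1393


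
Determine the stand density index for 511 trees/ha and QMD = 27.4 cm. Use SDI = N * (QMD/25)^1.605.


QMD/25 = 27.4/25 = 1.096
(1.096)^1.605 = exp(1.605 * ln(1.096)) = exp(1.605 * 0.0916672) = exp(0.147126) = 1.15850
SDI = 511 * 1.15850 = 591.994 ≈ 592

592


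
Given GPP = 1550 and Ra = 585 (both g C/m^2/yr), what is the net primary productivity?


NPP = GPP - Ra = 1550 - 585 = 965 g C/m^2/yr

965 g C/m^2/yr


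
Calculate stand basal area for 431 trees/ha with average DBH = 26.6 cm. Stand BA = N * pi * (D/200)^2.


(D/200)^2 = (26.6/200)^2 = 0.133^2 = 0.017689
Individual BA = 3.141593 * 0.017689 = 0.0555716 m^2
Stand BA = 431 * 0.0555716 = 23.9514 ≈ 23.95 m^2/ha

23.95 m^2/ha


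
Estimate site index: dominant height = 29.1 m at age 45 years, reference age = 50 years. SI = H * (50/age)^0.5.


50/45 = 1.11111
(1.11111)^0.5 = 1.05409
SI = 29.1 * 1.05409 = 30.6740 ≈ 30.7 m

30.7 m


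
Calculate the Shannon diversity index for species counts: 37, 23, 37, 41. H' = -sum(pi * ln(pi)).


Total N = 37 + 23 + 37 + 41 = 138
Per-species terms:
  p = 37/138 = 0.268116; ln(p) = -1.316336; p*ln(p) = 0.268116 * (-1.316336) = -0.352931
  p = 23/138 = 0.166667; ln(p) = -1.791757; p*ln(p) = 0.166667 * (-1.791757) = -0.298627
  p = 37/138 = 0.268116; ln(p) = -1.316336; p*ln(p) = 0.268116 * (-1.316336) = -0.352931
  p = 41/138 = 0.297101; ln(p) = -1.213683; p*ln(p) = 0.297101 * (-1.213683) = -0.360586
sum(p*ln(p)) = (-0.352931) + (-0.298627) + (-0.352931) + (-0.360586) = -1.365075
H' = -(-1.365075) = 1.365075 ≈ 1.3651

1.3651


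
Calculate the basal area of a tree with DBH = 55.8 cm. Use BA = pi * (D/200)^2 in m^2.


D/200 = 55.8/200 = 0.279 m
(D/200)^2 = 0.279^2 = 0.077841
BA = 3.141593 * 0.077841 = 0.244545 ≈ 0.2445 m^2

0.2445 m^2


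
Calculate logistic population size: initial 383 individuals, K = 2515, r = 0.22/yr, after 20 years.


(K - N0)/N0 = (2515 - 383)/383 = 2132/383 = 5.56658
r*t = 0.22 * 20 = 4.4; exp(-4.4) = 0.0122773
5.56658 * 0.0122773 = 0.0683426
1 + 0.0683426 = 1.06834
N = 2515 / 1.06834 = 2354.12 ≈ 2354

2354


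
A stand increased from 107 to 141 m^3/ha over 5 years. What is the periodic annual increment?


PAI = (V2 - V1) / period = (141 - 107) / 5 = 34 / 5 = 6.80 m^3/ha/yr

6.80 m^3/ha/yr


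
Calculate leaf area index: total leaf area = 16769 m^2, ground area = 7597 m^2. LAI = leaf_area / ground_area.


LAI = 16769 / 7597 = 2.2073 ≈ 2.21

2.21


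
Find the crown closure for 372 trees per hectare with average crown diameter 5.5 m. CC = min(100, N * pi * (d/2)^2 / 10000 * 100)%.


(d/2)^2 = (5.5/2)^2 = 2.75^2 = 7.5625
Crown area = 3.141593 * 7.5625 = 23.7583 m^2
N * area / 10000 * 100 = 372 * 23.7583 / 10000 * 100 = 88.3809
CC = min(100, 88.3809) = 88.3809 ≈ 88.4%

88.4%


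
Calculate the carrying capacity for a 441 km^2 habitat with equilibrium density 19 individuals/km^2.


K = 19 * 441 = 8379 individuals

8379 individuals


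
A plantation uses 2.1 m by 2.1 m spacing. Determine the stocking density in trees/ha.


N = 10000 / 2.1^2 = 10000 / 4.41 = 2267.57 ≈ 2268 trees/ha

2268 trees/ha


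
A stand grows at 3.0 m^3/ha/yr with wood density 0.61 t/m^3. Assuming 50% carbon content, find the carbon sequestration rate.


C = 3.0 * 0.61 * 0.5 = 0.915 ≈ 0.92 t C/ha/yr

0.92 t C/ha/yr


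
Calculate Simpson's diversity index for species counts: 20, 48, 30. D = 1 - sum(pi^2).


Total N = 20 + 48 + 30 = 98
Per-species terms:
  p = 20/98 = 0.204082; p^2 = 0.204082^2 = 0.041649
  p = 48/98 = 0.489796; p^2 = 0.489796^2 = 0.239900
  p = 30/98 = 0.306122; p^2 = 0.306122^2 = 0.093711
sum(p^2) = 0.041649 + 0.239900 + 0.093711 = 0.375260
D = 1 - 0.375260 = 0.624740 ≈ 0.6247

0.6247


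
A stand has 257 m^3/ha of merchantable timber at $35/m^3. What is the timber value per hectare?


Value = 257 * 35 = $8995/ha

$8995/ha


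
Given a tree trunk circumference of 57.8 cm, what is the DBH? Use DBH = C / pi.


DBH = C / pi = 57.8 / 3.141593 = 18.3983 ≈ 18.40 cm

18.40 cm


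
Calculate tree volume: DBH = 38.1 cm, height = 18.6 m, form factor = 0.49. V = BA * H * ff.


(D/200)^2 = (38.1/200)^2 = 0.1905^2 = 0.03629025
BA = 3.141593 * 0.03629025 = 0.114009 m^2
V = 0.114009 * 18.6 * 0.49 = 1.03908 ≈ 1.039 m^3

1.039 m^3


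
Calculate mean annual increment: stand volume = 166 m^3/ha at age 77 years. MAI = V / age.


MAI = 166 / 77 = 2.1558 ≈ 2.16 m^3/ha/yr

2.16 m^3/ha/yr


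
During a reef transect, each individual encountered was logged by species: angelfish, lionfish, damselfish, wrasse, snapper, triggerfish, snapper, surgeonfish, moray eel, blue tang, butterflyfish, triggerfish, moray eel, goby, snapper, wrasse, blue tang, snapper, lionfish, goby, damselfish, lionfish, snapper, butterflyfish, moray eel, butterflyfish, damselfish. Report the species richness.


Total individuals logged = 27
Distinct species (count of individuals): angelfish (1), lionfish (3), damselfish (3), wrasse (2), snapper (5), triggerfish (2), surgeonfish (1), moray eel (3), blue tang (2), butterflyfish (3), goby (2)
Species richness = number of distinct species = 11

11


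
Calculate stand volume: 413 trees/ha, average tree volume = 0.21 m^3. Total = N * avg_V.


V_stand = 413 * 0.21 = 86.73 ≈ 86.7 m^3/ha

86.7 m^3/ha


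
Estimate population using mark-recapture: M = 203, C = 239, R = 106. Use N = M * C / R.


N = M * C / R = 203 * 239 / 106 = 48517 / 106 = 457.71 ≈ 458

458 individuals


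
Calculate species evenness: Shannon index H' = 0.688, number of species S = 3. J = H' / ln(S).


ln(3) = 1.09861
J = H' / ln(S) = 0.688 / 1.09861 = 0.626246 ≈ 0.6262

0.6262


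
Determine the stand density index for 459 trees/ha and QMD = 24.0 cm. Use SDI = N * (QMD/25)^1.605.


QMD/25 = 24.0/25 = 0.96
(0.96)^1.605 = exp(1.605 * ln(0.96)) = exp(1.605 * (-0.0408220)) = exp(-0.0655193) = 0.936581
SDI = 459 * 0.936581 = 429.891 ≈ 430

430


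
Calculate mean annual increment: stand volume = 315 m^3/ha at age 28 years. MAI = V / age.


MAI = 315 / 28 = 11.25 m^3/ha/yr

11.25 m^3/ha/yr


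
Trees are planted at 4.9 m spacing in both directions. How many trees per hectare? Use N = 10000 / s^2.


N = 10000 / 4.9^2 = 10000 / 24.01 = 416.493 ≈ 416 trees/ha

416 trees/ha


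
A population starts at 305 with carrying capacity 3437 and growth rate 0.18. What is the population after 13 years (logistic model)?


(K - N0)/N0 = (3437 - 305)/305 = 3132/305 = 10.2689
r*t = 0.18 * 13 = 2.34; exp(-2.34) = 0.0963276
10.2689 * 0.0963276 = 0.989178
1 + 0.989178 = 1.98918
N = 3437 / 1.98918 = 1727.85 ≈ 1728

1728


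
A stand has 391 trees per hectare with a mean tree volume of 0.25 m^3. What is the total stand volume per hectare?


V_stand = 391 * 0.25 = 97.75 ≈ 97.8 m^3/ha

97.8 m^3/ha


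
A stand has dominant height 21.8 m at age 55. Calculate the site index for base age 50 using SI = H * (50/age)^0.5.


50/55 = 0.909091
(0.909091)^0.5 = 0.953463
SI = 21.8 * 0.953463 = 20.7855 ≈ 20.8 m

20.8 m


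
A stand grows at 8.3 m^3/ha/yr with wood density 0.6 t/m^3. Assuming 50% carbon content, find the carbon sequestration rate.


C = 8.3 * 0.6 * 0.5 = 2.49 t C/ha/yr

2.49 t C/ha/yr


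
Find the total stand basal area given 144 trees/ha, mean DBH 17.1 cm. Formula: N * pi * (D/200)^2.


(D/200)^2 = (17.1/200)^2 = 0.0855^2 = 0.00731025
Individual BA = 3.141593 * 0.00731025 = 0.0229658 m^2
Stand BA = 144 * 0.0229658 = 3.30708 ≈ 3.31 m^2/ha

3.31 m^2/ha


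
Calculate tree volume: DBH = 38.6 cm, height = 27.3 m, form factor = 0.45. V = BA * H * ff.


(D/200)^2 = (38.6/200)^2 = 0.193^2 = 0.037249
BA = 3.141593 * 0.037249 = 0.117021 m^2
V = 0.117021 * 27.3 * 0.45 = 1.43760 ≈ 1.438 m^3

1.438 m^3


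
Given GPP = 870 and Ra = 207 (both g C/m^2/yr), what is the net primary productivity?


NPP = GPP - Ra = 870 - 207 = 663 g C/m^2/yr

663 g C/m^2/yr


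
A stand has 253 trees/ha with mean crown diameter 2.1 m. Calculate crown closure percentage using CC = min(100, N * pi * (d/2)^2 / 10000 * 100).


(d/2)^2 = (2.1/2)^2 = 1.05^2 = 1.1025
Crown area = 3.141593 * 1.1025 = 3.46361 m^2
N * area / 10000 * 100 = 253 * 3.46361 / 10000 * 100 = 8.76293
CC = min(100, 8.76293) = 8.76293 ≈ 8.8%

8.8%


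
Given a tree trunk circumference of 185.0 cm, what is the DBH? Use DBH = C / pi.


DBH = C / pi = 185.0 / 3.141593 = 58.8873 ≈ 58.89 cm

58.89 cm


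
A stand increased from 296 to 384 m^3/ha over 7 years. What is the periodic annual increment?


PAI = (V2 - V1) / period = (384 - 296) / 7 = 88 / 7 = 12.5714 ≈ 12.57 m^3/ha/yr

12.57 m^3/ha/yr


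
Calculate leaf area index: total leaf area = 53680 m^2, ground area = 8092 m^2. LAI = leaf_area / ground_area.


LAI = 53680 / 8092 = 6.6337 ≈ 6.63

6.63


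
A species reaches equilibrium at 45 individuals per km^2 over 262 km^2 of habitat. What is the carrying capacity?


K = 45 * 262 = 11790 individuals

11790 individuals


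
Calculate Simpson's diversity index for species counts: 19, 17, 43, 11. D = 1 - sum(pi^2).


Total N = 19 + 17 + 43 + 11 = 90
Per-species terms:
  p = 19/90 = 0.211111; p^2 = 0.211111^2 = 0.044568
  p = 17/90 = 0.188889; p^2 = 0.188889^2 = 0.035679
  p = 43/90 = 0.477778; p^2 = 0.477778^2 = 0.228272
  p = 11/90 = 0.122222; p^2 = 0.122222^2 = 0.014938
sum(p^2) = 0.044568 + 0.035679 + 0.228272 + 0.014938 = 0.323457
D = 1 - 0.323457 = 0.676543 ≈ 0.6765

0.6765


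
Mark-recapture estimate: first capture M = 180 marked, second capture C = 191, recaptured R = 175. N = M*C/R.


N = M * C / R = 180 * 191 / 175 = 34380 / 175 = 196.46 ≈ 196

196 individuals


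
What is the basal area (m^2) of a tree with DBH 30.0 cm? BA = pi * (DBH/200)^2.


D/200 = 30.0/200 = 0.15 m
(D/200)^2 = 0.15^2 = 0.0225
BA = 3.141593 * 0.0225 = 0.0706858 ≈ 0.0707 m^2

0.0707 m^2


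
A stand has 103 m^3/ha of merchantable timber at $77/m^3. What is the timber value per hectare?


Value = 103 * 77 = $7931/ha

$7931/ha


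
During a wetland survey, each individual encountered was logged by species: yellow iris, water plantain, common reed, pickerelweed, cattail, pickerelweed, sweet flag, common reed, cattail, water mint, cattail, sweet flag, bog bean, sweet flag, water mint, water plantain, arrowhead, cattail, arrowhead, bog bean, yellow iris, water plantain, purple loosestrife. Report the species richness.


Total individuals logged = 23
Distinct species (count of individuals): yellow iris (2), water plantain (3), common reed (2), pickerelweed (2), cattail (4), sweet flag (3), water mint (2), bog bean (2), arrowhead (2), purple loosestrife (1)
Species richness = number of distinct species = 10

10


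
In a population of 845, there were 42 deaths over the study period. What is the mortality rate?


Mortality rate = 42 / 845 = 0.049704 ≈ 0.0497

0.0497


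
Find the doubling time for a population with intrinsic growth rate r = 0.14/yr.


td = ln(2) / 0.14 = 0.693147 / 0.14 = 4.95105 ≈ 5.0 years

5.0 years


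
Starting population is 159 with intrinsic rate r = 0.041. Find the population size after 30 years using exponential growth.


r*t = 0.041 * 30 = 1.23
exp(1.23) = 3.42123
N = 159 * 3.42123 = 543.976 ≈ 544

544


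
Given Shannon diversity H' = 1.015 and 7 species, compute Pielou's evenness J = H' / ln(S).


ln(7) = 1.94591
J = H' / ln(S) = 1.015 / 1.94591 = 0.521607 ≈ 0.5216

0.5216


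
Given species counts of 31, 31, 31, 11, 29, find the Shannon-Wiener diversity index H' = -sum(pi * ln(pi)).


Total N = 31 + 31 + 31 + 11 + 29 = 133
Per-species terms:
  p = 31/133 = 0.233083; ln(p) = -1.456361; p*ln(p) = 0.233083 * (-1.456361) = -0.339453
  p = 31/133 = 0.233083; ln(p) = -1.456361; p*ln(p) = 0.233083 * (-1.456361) = -0.339453
  p = 31/133 = 0.233083; ln(p) = -1.456361; p*ln(p) = 0.233083 * (-1.456361) = -0.339453
  p = 11/133 = 0.082707; ln(p) = -2.492451; p*ln(p) = 0.082707 * (-2.492451) = -0.206143
  p = 29/133 = 0.218045; ln(p) = -1.523054; p*ln(p) = 0.218045 * (-1.523054) = -0.332094
sum(p*ln(p)) = (-0.339453) + (-0.339453) + (-0.339453) + (-0.206143) + (-0.332094) = -1.556596
H' = -(-1.556596) = 1.556596 ≈ 1.5566

1.5566


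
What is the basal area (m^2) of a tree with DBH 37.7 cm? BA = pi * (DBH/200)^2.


D/200 = 37.7/200 = 0.1885 m
(D/200)^2 = 0.1885^2 = 0.03553225
BA = 3.141593 * 0.03553225 = 0.111628 ≈ 0.1116 m^2

0.1116 m^2
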